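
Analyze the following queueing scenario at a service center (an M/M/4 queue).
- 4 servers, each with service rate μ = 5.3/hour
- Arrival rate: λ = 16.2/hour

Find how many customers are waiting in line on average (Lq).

Traffic intensity: ρ = λ/(cμ) = 16.2/(4×5.3) = 0.7642
Since ρ = 0.7642 < 1, system is stable.
Offered load a = λ/μ = cρ = 16.2/5.3 = 3.0566
P₀ = [ Σₙ₌₀^3 aⁿ/n! + a^4/(4!(1-ρ)) ]⁻¹
Σ = a^0/0! + a^1/1! + a^2/2! + a^3/3! = 1.0000 + 3.0566 + 4.6714 + 4.7596 = 13.4876
a^4/(4!(1-ρ)) = 87.2884/(24 × 0.235849) = 15.4210
P₀ = 1/(13.4876 + 15.4210) = 0.03459
Lq = P₀·a^4·ρ / (4!(1-ρ)²) = 0.034592 × 87.2884 × 0.76415 / (24 × 0.055625) = 1.7283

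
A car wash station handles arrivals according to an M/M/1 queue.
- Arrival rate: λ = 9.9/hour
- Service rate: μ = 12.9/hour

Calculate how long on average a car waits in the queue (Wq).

First, compute utilization: ρ = λ/μ = 9.9/12.9 = 0.7674
For M/M/1: Wq = λ/(μ(μ-λ))
Wq = 9.9/(12.9 × (12.9-9.9))
Wq = 9.9/(12.9 × 3.00)
Wq = 0.2558 hours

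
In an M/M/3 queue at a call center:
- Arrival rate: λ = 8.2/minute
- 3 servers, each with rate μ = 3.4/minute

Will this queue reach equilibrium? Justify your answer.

Stability requires ρ = λ/(cμ) < 1
ρ = 8.2/(3 × 3.4) = 8.2/10.20 = 0.8039
Since 0.8039 < 1, the system is STABLE.
The servers are busy 80.39% of the time.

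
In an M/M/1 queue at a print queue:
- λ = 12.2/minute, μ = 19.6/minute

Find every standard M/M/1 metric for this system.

Step 1: ρ = λ/μ = 12.2/19.6 = 0.6224
Step 2: L = λ/(μ-λ) = 12.2/7.40 = 1.6486
Step 3: Lq = λ²/(μ(μ-λ)) = 148.84/(19.6×7.40) = 1.0262
Step 4: W = 1/(μ-λ) = 1/7.40 = 0.135135
Step 5: Wq = λ/(μ(μ-λ)) = 12.2/(19.6×7.40) = 0.08411
Step 6: P(0) = 1-ρ = 0.3776
Verify: L = λW = 12.2×0.135135 = 1.6486 ✔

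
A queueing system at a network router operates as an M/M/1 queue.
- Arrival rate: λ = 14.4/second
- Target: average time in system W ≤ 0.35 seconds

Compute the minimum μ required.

For M/M/1: W = 1/(μ-λ)
Need W ≤ 0.35, so 1/(μ-λ) ≤ 0.35
μ - λ ≥ 1/0.35 = 2.8571
μ ≥ 14.4 + 2.8571 = 17.2571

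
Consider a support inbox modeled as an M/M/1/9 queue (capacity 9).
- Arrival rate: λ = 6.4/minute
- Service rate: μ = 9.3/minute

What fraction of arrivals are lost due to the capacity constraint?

ρ = λ/μ = 6.4/9.3 = 0.68817
P₀ = (1-ρ)/(1-ρ^(K+1)) = (1-0.68817)/(1-0.68817^10) = 0.3118/0.9762 = 0.3194
P_K = P₀×ρ^K = 0.31944 × 0.68817^9 = 0.31944 × 0.034615 = 0.01106
Blocking probability = 1.11%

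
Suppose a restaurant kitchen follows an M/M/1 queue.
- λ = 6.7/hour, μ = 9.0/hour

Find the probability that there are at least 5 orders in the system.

ρ = λ/μ = 6.7/9.0 = 0.7444
P(N ≥ n) = ρⁿ
P(N ≥ 5) = 0.7444^5
P(N ≥ 5) = 0.2286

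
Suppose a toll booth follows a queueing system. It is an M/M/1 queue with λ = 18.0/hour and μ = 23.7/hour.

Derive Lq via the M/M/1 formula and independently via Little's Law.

Method 1 (direct): Lq = λ²/(μ(μ-λ)) = 324.00/(23.7 × 5.70) = 2.3984

Method 2 (Little's Law):
W = 1/(μ-λ) = 1/5.70 = 0.175439
Wq = W - 1/μ = 0.175439 - 0.0421941 = 0.133245
Lq = λWq = 18.0 × 0.133245 = 2.3984 ✔ (matches Method 1)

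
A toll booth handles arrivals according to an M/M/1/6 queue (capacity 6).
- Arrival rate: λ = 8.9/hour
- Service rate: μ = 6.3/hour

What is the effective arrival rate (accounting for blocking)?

ρ = λ/μ = 8.9/6.3 = 1.4127
P₀ = (1-ρ)/(1-ρ^(K+1)) = (1-1.4127)/(1-1.4127^7) = -0.4127/-10.2292 = 0.04035
P_K = P₀×ρ^K = 0.04035 × 1.4127^6 = 0.04035 × 7.9488 = 0.3207
λ_eff = λ(1-P_K) = 8.9 × (1 - 0.3207) = 8.9 × 0.6793 = 6.0458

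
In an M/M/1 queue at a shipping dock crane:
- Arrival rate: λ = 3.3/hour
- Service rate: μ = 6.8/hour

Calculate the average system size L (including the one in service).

ρ = λ/μ = 3.3/6.8 = 0.4853
For M/M/1: L = λ/(μ-λ)
L = 3.3/(6.8-3.3) = 3.3/3.50
L = 0.9429 containers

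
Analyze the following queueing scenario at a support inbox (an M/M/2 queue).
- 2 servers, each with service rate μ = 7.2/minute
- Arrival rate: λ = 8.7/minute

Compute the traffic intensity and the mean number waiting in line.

Traffic intensity: ρ = λ/(cμ) = 8.7/(2×7.2) = 0.6042
Since ρ = 0.6042 < 1, system is stable.
Offered load a = λ/μ = cρ = 8.7/7.2 = 1.2083
P₀ = [ Σₙ₌₀^1 aⁿ/n! + a^2/(2!(1-ρ)) ]⁻¹
Σ = a^0/0! + a^1/1! = 1.0000 + 1.2083 = 2.2083
a^2/(2!(1-ρ)) = 1.46007/(2 × 0.395833) = 1.8443
P₀ = 1/(2.2083 + 1.8443) = 0.2468
Lq = P₀·a^2·ρ / (2!(1-ρ)²) = 0.24675 × 1.4601 × 0.60417 / (2 × 0.15668) = 0.6946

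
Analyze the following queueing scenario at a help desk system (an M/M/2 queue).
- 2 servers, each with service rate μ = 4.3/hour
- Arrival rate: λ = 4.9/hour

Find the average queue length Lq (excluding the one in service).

Traffic intensity: ρ = λ/(cμ) = 4.9/(2×4.3) = 0.5698
Since ρ = 0.5698 < 1, system is stable.
Offered load a = λ/μ = cρ = 4.9/4.3 = 1.1395
P₀ = [ Σₙ₌₀^1 aⁿ/n! + a^2/(2!(1-ρ)) ]⁻¹
Σ = a^0/0! + a^1/1! = 1.0000 + 1.1395 = 2.1395
a^2/(2!(1-ρ)) = 1.2985/(2 × 0.43023) = 1.5091
P₀ = 1/(2.1395 + 1.5091) = 0.2741
Lq = P₀·a^2·ρ / (2!(1-ρ)²) = 0.2741 × 1.2985 × 0.5698 / (2 × 0.1851) = 0.5478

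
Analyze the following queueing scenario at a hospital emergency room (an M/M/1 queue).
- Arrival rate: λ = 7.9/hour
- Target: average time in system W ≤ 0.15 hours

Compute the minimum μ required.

For M/M/1: W = 1/(μ-λ)
Need W ≤ 0.15, so 1/(μ-λ) ≤ 0.15
μ - λ ≥ 1/0.15 = 6.6667
μ ≥ 7.9 + 6.6667 = 14.5667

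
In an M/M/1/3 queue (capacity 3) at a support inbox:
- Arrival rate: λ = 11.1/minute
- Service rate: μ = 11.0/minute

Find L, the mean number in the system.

ρ = λ/μ = 11.1/11.0 = 1.0091
P₀ = (1-ρ)/(1-ρ^(K+1)) = (1-1.0091)/(1-1.0091^4) = -0.009100/-0.03690 = 0.2466
P_K = P₀×ρ^K = 0.2466 × 1.0091^3 = 0.2466 × 1.0275 = 0.2534
L = ρ[1 - (K+1)ρ^K + Kρ^(K+1)] / [(1-ρ)(1-ρ^(K+1))]
L = 1.0091 × (1 - 4×1.0275492 + 3×1.0368999) / ((1 - 1.0091) × (1 - 1.0368999)) = 1.5113 emails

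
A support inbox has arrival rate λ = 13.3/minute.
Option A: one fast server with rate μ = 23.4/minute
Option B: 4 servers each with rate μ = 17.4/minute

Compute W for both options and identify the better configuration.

Option A: single server μ = 23.4 (M/M/1)
  ρ_A = 13.3/23.4 = 0.5684
  W_A = 1/(μ-λ) = 1/(23.4-13.3) = 1/10.10 = 0.09901

Option B: 4 servers μ = 17.4 (M/M/4)
  ρ_B = λ/(cμ) = 13.3/(4×17.4) = 0.1911
  Offered load a = λ/μ = cρ = 13.3/17.4 = 0.7644
  P₀ = [ Σₙ₌₀^3 aⁿ/n! + a^4/(4!(1-ρ)) ]⁻¹
  Σ = a^0/0! + a^1/1! + a^2/2! + a^3/3! = 1.0000 + 0.7644 + 0.2921 + 0.07443 = 2.1309
  a^4/(4!(1-ρ)) = 0.34136/(24 × 0.80891) = 0.01758
  P₀ = 1/(2.1309 + 0.01758) = 0.4654
  Lq = P₀·a^4·ρ / (4!(1-ρ)²) = 0.46544 × 0.34136 × 0.19109 / (24 × 0.65433) = 0.001933
  Wq_B = Lq/λ = 0.0019333/13.3 = 0.0001454
  W_B = Wq_B + 1/μ = 0.0001454 + 0.05747 = 0.05762

Since W_B = 0.05762 < W_A = 0.09901, Option B (multiple servers) has the shorter time in system.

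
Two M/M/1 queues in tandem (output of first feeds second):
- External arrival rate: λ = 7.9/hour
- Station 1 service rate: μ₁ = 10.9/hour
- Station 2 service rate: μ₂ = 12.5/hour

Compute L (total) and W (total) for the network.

By Jackson's theorem, each station behaves as independent M/M/1.
Station 1: ρ₁ = 7.9/10.9 = 0.7248, L₁ = ρ₁/(1-ρ₁) = λ/(μ₁-λ) = 7.9/3.00 = 2.6333
Station 2: ρ₂ = 7.9/12.5 = 0.6320, L₂ = ρ₂/(1-ρ₂) = λ/(μ₂-λ) = 7.9/4.60 = 1.7174
Total: L = L₁ + L₂ = 2.6333 + 1.7174 = 4.3507
W = L/λ = 4.3507/7.9 = 0.5507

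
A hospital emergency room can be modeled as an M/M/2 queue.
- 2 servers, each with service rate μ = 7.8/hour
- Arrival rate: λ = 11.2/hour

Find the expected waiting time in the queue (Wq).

Traffic intensity: ρ = λ/(cμ) = 11.2/(2×7.8) = 0.7179
Since ρ = 0.7179 < 1, system is stable.
Offered load a = λ/μ = cρ = 11.2/7.8 = 1.4359
P₀ = [ Σₙ₌₀^1 aⁿ/n! + a^2/(2!(1-ρ)) ]⁻¹
Σ = a^0/0! + a^1/1! = 1.0000 + 1.4359 = 2.4359
a^2/(2!(1-ρ)) = 2.0618/(2 × 0.28205) = 3.6550
P₀ = 1/(2.4359 + 3.6550) = 0.1642
Lq = P₀·a^2·ρ / (2!(1-ρ)²) = 0.16418 × 2.0618 × 0.71795 / (2 × 0.079553) = 1.5275
Wq = Lq/λ = 1.5275/11.2 = 0.1364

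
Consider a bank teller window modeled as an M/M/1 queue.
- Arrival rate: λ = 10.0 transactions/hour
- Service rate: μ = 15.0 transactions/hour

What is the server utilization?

Server utilization: ρ = λ/μ
ρ = 10.0/15.0 = 0.6667
The server is busy 66.67% of the time.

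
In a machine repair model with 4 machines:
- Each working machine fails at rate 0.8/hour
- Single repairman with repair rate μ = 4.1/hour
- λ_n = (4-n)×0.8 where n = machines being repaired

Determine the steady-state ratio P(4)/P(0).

P(4)/P(0) = ∏_{i=0}^{4-1} λ_i/μ_{i+1}
= (4-0)×0.8/4.1 × (4-1)×0.8/4.1 × (4-2)×0.8/4.1 × (4-3)×0.8/4.1
= 0.03479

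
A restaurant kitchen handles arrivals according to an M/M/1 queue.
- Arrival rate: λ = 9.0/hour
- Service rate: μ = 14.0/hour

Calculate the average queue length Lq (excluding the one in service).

ρ = λ/μ = 9.0/14.0 = 0.6429
For M/M/1: Lq = λ²/(μ(μ-λ))
Lq = 81.00/(14.0 × 5.00)
Lq = 1.1571 orders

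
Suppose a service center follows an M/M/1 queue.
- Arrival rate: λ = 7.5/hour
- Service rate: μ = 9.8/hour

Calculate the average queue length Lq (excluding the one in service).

ρ = λ/μ = 7.5/9.8 = 0.7653
For M/M/1: Lq = λ²/(μ(μ-λ))
Lq = 56.25/(9.8 × 2.30)
Lq = 2.4956 customers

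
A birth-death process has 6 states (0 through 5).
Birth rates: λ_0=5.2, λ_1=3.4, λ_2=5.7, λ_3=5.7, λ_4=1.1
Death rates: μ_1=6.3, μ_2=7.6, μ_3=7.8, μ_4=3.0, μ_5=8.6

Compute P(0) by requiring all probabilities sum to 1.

Ratios P(n)/P(0) = (λ₀···λₙ₋₁)/(μ₁···μₙ):
P(1)/P(0) = (5.2)/(6.3) = 0.8254
P(2)/P(0) = (5.2×3.4)/(6.3×7.6) = 0.3693
P(3)/P(0) = (5.2×3.4×5.7)/(6.3×7.6×7.8) = 0.2698
P(4)/P(0) = (5.2×3.4×5.7×5.7)/(6.3×7.6×7.8×3.0) = 0.5127
P(5)/P(0) = (5.2×3.4×5.7×5.7×1.1)/(6.3×7.6×7.8×3.0×8.6) = 0.06558

Normalization: ∑ P(n) = 1
P(0) × (1.0000 + 0.8254 + 0.3693 + 0.2698 + 0.5127 + 0.06558) = 1
P(0) × 3.0428 = 1
P(0) = 1/3.0428 = 0.3286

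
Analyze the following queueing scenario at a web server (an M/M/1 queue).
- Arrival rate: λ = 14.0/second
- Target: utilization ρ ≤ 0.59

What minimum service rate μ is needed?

ρ = λ/μ, so μ = λ/ρ
μ ≥ 14.0/0.59 = 23.7288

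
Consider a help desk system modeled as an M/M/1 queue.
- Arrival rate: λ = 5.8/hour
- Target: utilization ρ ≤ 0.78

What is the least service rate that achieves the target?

ρ = λ/μ, so μ = λ/ρ
μ ≥ 5.8/0.78 = 7.4359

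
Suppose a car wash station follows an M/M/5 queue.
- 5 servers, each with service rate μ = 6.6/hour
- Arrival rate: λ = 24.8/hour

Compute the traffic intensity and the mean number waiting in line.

Traffic intensity: ρ = λ/(cμ) = 24.8/(5×6.6) = 0.7515
Since ρ = 0.7515 < 1, system is stable.
Offered load a = λ/μ = cρ = 24.8/6.6 = 3.7576
P₀ = [ Σₙ₌₀^4 aⁿ/n! + a^5/(5!(1-ρ)) ]⁻¹
Σ = a^0/0! + a^1/1! + a^2/2! + a^3/3! + a^4/4! = 1.0000 + 3.7576 + 7.0597 + 8.8424 + 8.3065 = 28.9662
a^5/(5!(1-ρ)) = 749.0982/(120 × 0.248485) = 25.1222
P₀ = 1/(28.9662 + 25.1222) = 0.01849
Lq = P₀·a^5·ρ / (5!(1-ρ)²) = 0.018488 × 749.0982 × 0.75152 / (120 × 0.061745) = 1.4047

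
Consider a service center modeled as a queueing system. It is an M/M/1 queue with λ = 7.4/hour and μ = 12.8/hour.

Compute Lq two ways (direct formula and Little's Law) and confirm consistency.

Method 1 (direct): Lq = λ²/(μ(μ-λ)) = 54.76/(12.8 × 5.40) = 0.7922

Method 2 (Little's Law):
W = 1/(μ-λ) = 1/5.40 = 0.18519
Wq = W - 1/μ = 0.18519 - 0.078125 = 0.10706
Lq = λWq = 7.4 × 0.10706 = 0.7922 ✔ (matches Method 1)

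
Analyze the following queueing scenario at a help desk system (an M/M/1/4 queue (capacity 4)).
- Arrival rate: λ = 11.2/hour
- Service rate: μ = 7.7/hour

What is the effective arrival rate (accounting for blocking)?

ρ = λ/μ = 11.2/7.7 = 1.45455
P₀ = (1-ρ)/(1-ρ^(K+1)) = (1-1.45455)/(1-1.45455^5) = -0.45455/-5.5109 = 0.08248
P_K = P₀×ρ^K = 0.08248 × 1.45455^4 = 0.08248 × 4.4763 = 0.3692
λ_eff = λ(1-P_K) = 11.2 × (1 - 0.369207) = 11.2 × 0.630793 = 7.0649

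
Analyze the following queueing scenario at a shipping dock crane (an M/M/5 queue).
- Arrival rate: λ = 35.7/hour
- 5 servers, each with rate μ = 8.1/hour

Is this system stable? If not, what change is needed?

Stability requires ρ = λ/(cμ) < 1
ρ = 35.7/(5 × 8.1) = 35.7/40.50 = 0.8815
Since 0.8815 < 1, the system is STABLE.
The servers are busy 88.15% of the time.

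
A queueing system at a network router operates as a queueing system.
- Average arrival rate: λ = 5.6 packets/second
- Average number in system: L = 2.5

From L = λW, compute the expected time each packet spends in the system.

Little's Law: L = λW, so W = L/λ
W = 2.5/5.6 = 0.4464 seconds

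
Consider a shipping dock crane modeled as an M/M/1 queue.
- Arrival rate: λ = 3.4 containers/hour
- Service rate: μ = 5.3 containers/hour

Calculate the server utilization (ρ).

Server utilization: ρ = λ/μ
ρ = 3.4/5.3 = 0.6415
The server is busy 64.15% of the time.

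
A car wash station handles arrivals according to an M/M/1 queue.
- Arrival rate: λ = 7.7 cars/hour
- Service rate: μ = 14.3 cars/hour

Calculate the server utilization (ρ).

Server utilization: ρ = λ/μ
ρ = 7.7/14.3 = 0.5385
The server is busy 53.85% of the time.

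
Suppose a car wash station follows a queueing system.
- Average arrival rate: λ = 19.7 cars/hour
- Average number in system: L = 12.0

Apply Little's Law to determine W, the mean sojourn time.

Little's Law: L = λW, so W = L/λ
W = 12.0/19.7 = 0.6091 hours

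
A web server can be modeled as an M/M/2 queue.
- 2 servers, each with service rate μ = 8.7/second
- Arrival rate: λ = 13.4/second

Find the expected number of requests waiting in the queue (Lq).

Traffic intensity: ρ = λ/(cμ) = 13.4/(2×8.7) = 0.7701
Since ρ = 0.7701 < 1, system is stable.
Offered load a = λ/μ = cρ = 13.4/8.7 = 1.5402
P₀ = [ Σₙ₌₀^1 aⁿ/n! + a^2/(2!(1-ρ)) ]⁻¹
Σ = a^0/0! + a^1/1! = 1.0000 + 1.5402 = 2.5402
a^2/(2!(1-ρ)) = 2.37231/(2 × 0.229885) = 5.1598
P₀ = 1/(2.5402 + 5.1598) = 0.1299
Lq = P₀·a^2·ρ / (2!(1-ρ)²) = 0.12987 × 2.3723 × 0.77011 / (2 × 0.052847) = 2.2448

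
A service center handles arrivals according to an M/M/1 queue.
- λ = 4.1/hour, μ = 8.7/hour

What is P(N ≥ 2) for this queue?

ρ = λ/μ = 4.1/8.7 = 0.4713
P(N ≥ n) = ρⁿ
P(N ≥ 2) = 0.4713^2
P(N ≥ 2) = 0.2221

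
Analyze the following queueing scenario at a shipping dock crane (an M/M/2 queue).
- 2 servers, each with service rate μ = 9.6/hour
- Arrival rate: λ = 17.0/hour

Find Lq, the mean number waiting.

Traffic intensity: ρ = λ/(cμ) = 17.0/(2×9.6) = 0.8854
Since ρ = 0.8854 < 1, system is stable.
Offered load a = λ/μ = cρ = 17.0/9.6 = 1.7708
P₀ = [ Σₙ₌₀^1 aⁿ/n! + a^2/(2!(1-ρ)) ]⁻¹
Σ = a^0/0! + a^1/1! = 1.0000 + 1.7708 = 2.7708
a^2/(2!(1-ρ)) = 3.13585/(2 × 0.114583) = 13.6837
P₀ = 1/(2.7708 + 13.6837) = 0.06077
Lq = P₀·a^2·ρ / (2!(1-ρ)²) = 0.0607735 × 3.13585 × 0.885417 / (2 × 0.0131293) = 6.4261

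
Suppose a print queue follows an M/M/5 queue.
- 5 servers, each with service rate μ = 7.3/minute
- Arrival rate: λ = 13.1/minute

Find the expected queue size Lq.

Traffic intensity: ρ = λ/(cμ) = 13.1/(5×7.3) = 0.3589
Since ρ = 0.3589 < 1, system is stable.
Offered load a = λ/μ = cρ = 13.1/7.3 = 1.7945
P₀ = [ Σₙ₌₀^4 aⁿ/n! + a^5/(5!(1-ρ)) ]⁻¹
Σ = a^0/0! + a^1/1! + a^2/2! + a^3/3! + a^4/4! = 1.0000 + 1.7945 + 1.6102 + 0.96315 + 0.43210 = 5.7999
a^5/(5!(1-ρ)) = 18.6098/(120 × 0.6411) = 0.2419
P₀ = 1/(5.7999 + 0.2419) = 0.1655
Lq = P₀·a^5·ρ / (5!(1-ρ)²) = 0.1655 × 18.6098 × 0.3589 / (120 × 0.4110) = 0.02241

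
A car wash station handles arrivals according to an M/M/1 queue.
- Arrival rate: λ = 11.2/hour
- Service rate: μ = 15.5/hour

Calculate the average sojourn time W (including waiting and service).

First, compute utilization: ρ = λ/μ = 11.2/15.5 = 0.7226
For M/M/1: W = 1/(μ-λ)
W = 1/(15.5-11.2) = 1/4.30
W = 0.2326 hours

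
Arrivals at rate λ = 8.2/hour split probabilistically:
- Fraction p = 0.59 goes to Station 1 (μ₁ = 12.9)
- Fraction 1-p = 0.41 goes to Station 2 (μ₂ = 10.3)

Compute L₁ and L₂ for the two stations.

Effective rates: λ₁ = 8.2×0.59 = 4.838, λ₂ = 8.2×0.41 = 3.362
Station 1: ρ₁ = 4.838/12.9 = 0.37504, L₁ = ρ₁/(1-ρ₁) = 0.37504/(1-0.37504) = 0.6001
Station 2: ρ₂ = 3.362/10.3 = 0.3264, L₂ = ρ₂/(1-ρ₂) = 0.3264/(1-0.3264) = 0.4846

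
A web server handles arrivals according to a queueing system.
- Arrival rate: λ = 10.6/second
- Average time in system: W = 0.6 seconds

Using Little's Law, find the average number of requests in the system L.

Little's Law: L = λW
L = 10.6 × 0.6 = 6.3600 requests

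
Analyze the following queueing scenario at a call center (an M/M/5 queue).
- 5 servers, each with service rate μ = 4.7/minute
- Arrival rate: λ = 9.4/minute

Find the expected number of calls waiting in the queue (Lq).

Traffic intensity: ρ = λ/(cμ) = 9.4/(5×4.7) = 0.4000
Since ρ = 0.4000 < 1, system is stable.
Offered load a = λ/μ = cρ = 9.4/4.7 = 2.0000
P₀ = [ Σₙ₌₀^4 aⁿ/n! + a^5/(5!(1-ρ)) ]⁻¹
Σ = a^0/0! + a^1/1! + a^2/2! + a^3/3! + a^4/4! = 1.0000 + 2.0000 + 2.0000 + 1.3333 + 0.6667 = 7.0000
a^5/(5!(1-ρ)) = 32.0000/(120 × 0.6000) = 0.4444
P₀ = 1/(7.0000 + 0.4444) = 0.1343
Lq = P₀·a^5·ρ / (5!(1-ρ)²) = 0.13433 × 32.0000 × 0.40000 / (120 × 0.36000) = 0.03980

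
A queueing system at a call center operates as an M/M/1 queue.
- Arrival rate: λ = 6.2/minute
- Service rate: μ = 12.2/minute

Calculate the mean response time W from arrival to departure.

First, compute utilization: ρ = λ/μ = 6.2/12.2 = 0.5082
For M/M/1: W = 1/(μ-λ)
W = 1/(12.2-6.2) = 1/6.00
W = 0.1667 minutes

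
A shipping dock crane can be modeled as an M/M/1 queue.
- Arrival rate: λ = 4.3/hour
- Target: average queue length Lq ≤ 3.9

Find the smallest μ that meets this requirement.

For M/M/1: Lq = λ²/(μ(μ-λ))
Need Lq ≤ 3.9, i.e. μ(μ-λ) ≥ λ²/3.9
μ² - 4.3μ - 18.49/3.9 ≥ 0  →  μ² - 4.3μ - 4.74103 ≥ 0
Quadratic formula (positive root): μ = [λ + √(λ² + 4×4.74103)]/2
Discriminant: 18.49 + 4×4.74103 = 37.4541, √37.4541 = 6.1200
μ ≥ (4.3 + 6.1200)/2 = 5.2100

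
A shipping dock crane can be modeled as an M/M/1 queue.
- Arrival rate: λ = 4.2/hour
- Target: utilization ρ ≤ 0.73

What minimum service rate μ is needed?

ρ = λ/μ, so μ = λ/ρ
μ ≥ 4.2/0.73 = 5.7534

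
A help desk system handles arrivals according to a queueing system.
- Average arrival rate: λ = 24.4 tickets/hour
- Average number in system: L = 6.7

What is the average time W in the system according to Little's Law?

Little's Law: L = λW, so W = L/λ
W = 6.7/24.4 = 0.2746 hours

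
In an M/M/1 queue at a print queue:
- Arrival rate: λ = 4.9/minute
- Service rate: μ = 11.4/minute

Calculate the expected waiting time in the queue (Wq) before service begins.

First, compute utilization: ρ = λ/μ = 4.9/11.4 = 0.4298
For M/M/1: Wq = λ/(μ(μ-λ))
Wq = 4.9/(11.4 × (11.4-4.9))
Wq = 4.9/(11.4 × 6.50)
Wq = 0.06613 minutes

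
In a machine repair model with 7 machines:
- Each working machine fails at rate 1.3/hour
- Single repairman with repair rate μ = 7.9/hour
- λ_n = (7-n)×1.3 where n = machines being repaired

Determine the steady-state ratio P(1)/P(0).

P(1)/P(0) = ∏_{i=0}^{1-1} λ_i/μ_{i+1}
= (7-0)×1.3/7.9
= 1.1519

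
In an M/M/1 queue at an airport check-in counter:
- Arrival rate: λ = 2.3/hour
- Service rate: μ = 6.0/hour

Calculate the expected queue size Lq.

ρ = λ/μ = 2.3/6.0 = 0.3833
For M/M/1: Lq = λ²/(μ(μ-λ))
Lq = 5.29/(6.0 × 3.70)
Lq = 0.2383 passengers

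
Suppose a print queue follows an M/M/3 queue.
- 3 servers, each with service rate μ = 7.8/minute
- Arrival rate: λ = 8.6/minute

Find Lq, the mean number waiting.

Traffic intensity: ρ = λ/(cμ) = 8.6/(3×7.8) = 0.3675
Since ρ = 0.3675 < 1, system is stable.
Offered load a = λ/μ = cρ = 8.6/7.8 = 1.1026
P₀ = [ Σₙ₌₀^2 aⁿ/n! + a^3/(3!(1-ρ)) ]⁻¹
Σ = a^0/0! + a^1/1! + a^2/2! = 1.0000 + 1.1026 + 0.6078 = 2.7104
a^3/(3!(1-ρ)) = 1.3403/(6 × 0.6325) = 0.3532
P₀ = 1/(2.7104 + 0.3532) = 0.3264
Lq = P₀·a^3·ρ / (3!(1-ρ)²) = 0.3264 × 1.3403 × 0.3675 / (6 × 0.4000) = 0.06699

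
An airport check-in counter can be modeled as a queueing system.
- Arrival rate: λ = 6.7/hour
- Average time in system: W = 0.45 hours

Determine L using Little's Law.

Little's Law: L = λW
L = 6.7 × 0.45 = 3.0150 passengers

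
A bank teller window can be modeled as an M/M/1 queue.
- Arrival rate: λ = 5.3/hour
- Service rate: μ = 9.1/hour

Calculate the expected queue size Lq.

ρ = λ/μ = 5.3/9.1 = 0.5824
For M/M/1: Lq = λ²/(μ(μ-λ))
Lq = 28.09/(9.1 × 3.80)
Lq = 0.8123 transactions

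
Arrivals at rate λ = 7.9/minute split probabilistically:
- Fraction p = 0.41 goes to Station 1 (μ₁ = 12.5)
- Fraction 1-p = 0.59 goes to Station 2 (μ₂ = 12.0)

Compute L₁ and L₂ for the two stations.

Effective rates: λ₁ = 7.9×0.41 = 3.239, λ₂ = 7.9×0.59 = 4.661
Station 1: ρ₁ = 3.239/12.5 = 0.2591, L₁ = ρ₁/(1-ρ₁) = 0.2591/(1-0.2591) = 0.3497
Station 2: ρ₂ = 4.661/12.0 = 0.3884, L₂ = ρ₂/(1-ρ₂) = 0.3884/(1-0.3884) = 0.6351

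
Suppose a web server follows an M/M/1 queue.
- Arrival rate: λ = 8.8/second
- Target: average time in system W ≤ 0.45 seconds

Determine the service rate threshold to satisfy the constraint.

For M/M/1: W = 1/(μ-λ)
Need W ≤ 0.45, so 1/(μ-λ) ≤ 0.45
μ - λ ≥ 1/0.45 = 2.2222
μ ≥ 8.8 + 2.2222 = 11.0222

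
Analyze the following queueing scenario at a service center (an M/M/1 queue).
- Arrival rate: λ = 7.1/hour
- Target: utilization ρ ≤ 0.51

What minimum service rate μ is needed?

ρ = λ/μ, so μ = λ/ρ
μ ≥ 7.1/0.51 = 13.9216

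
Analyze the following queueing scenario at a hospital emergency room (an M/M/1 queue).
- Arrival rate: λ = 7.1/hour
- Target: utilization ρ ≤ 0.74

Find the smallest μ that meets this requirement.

ρ = λ/μ, so μ = λ/ρ
μ ≥ 7.1/0.74 = 9.5946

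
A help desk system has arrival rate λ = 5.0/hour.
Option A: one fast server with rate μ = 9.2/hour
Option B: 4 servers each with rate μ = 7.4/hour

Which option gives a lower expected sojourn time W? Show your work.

Option A: single server μ = 9.2 (M/M/1)
  ρ_A = 5.0/9.2 = 0.5435
  W_A = 1/(μ-λ) = 1/(9.2-5.0) = 1/4.20 = 0.2381

Option B: 4 servers μ = 7.4 (M/M/4)
  ρ_B = λ/(cμ) = 5.0/(4×7.4) = 0.1689
  Offered load a = λ/μ = cρ = 5.0/7.4 = 0.6757
  P₀ = [ Σₙ₌₀^3 aⁿ/n! + a^4/(4!(1-ρ)) ]⁻¹
  Σ = a^0/0! + a^1/1! + a^2/2! + a^3/3! = 1.0000 + 0.6757 + 0.2283 + 0.05141 = 1.9554
  a^4/(4!(1-ρ)) = 0.2084/(24 × 0.8311) = 0.01045
  P₀ = 1/(1.9554 + 0.01045) = 0.5087
  Lq = P₀·a^4·ρ / (4!(1-ρ)²) = 0.5087 × 0.2084 × 0.1689 / (24 × 0.6907) = 0.001080
  Wq_B = Lq/λ = 0.0010804/5.0 = 0.00021608
  W_B = Wq_B + 1/μ = 0.00021608 + 0.13514 = 0.1354

Since W_B = 0.1354 < W_A = 0.2381, Option B (multiple servers) has the shorter time in system.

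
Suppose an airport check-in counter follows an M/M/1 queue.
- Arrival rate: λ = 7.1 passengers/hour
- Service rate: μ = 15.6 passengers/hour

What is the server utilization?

Server utilization: ρ = λ/μ
ρ = 7.1/15.6 = 0.4551
The server is busy 45.51% of the time.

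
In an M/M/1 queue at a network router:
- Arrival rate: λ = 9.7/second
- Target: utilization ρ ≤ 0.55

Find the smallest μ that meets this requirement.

ρ = λ/μ, so μ = λ/ρ
μ ≥ 9.7/0.55 = 17.6364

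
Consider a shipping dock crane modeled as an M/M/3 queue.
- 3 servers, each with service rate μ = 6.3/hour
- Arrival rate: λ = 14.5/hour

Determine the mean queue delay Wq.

Traffic intensity: ρ = λ/(cμ) = 14.5/(3×6.3) = 0.7672
Since ρ = 0.7672 < 1, system is stable.
Offered load a = λ/μ = cρ = 14.5/6.3 = 2.3016
P₀ = [ Σₙ₌₀^2 aⁿ/n! + a^3/(3!(1-ρ)) ]⁻¹
Σ = a^0/0! + a^1/1! + a^2/2! = 1.00000 + 2.30159 + 2.64865 = 5.9502
a^3/(3!(1-ρ)) = 12.1922/(6 × 0.232804) = 8.7285
P₀ = 1/(5.9502 + 8.7285) = 0.06813
Lq = P₀·a^3·ρ / (3!(1-ρ)²) = 0.068126 × 12.1922 × 0.76720 / (6 × 0.054198) = 1.9596
Wq = Lq/λ = 1.9596/14.5 = 0.1351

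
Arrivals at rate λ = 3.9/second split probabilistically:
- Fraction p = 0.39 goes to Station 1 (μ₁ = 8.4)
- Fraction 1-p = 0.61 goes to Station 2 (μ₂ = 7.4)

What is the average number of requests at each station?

Effective rates: λ₁ = 3.9×0.39 = 1.521, λ₂ = 3.9×0.61 = 2.379
Station 1: ρ₁ = 1.521/8.4 = 0.18107, L₁ = ρ₁/(1-ρ₁) = 0.18107/(1-0.18107) = 0.2211
Station 2: ρ₂ = 2.379/7.4 = 0.3215, L₂ = ρ₂/(1-ρ₂) = 0.3215/(1-0.3215) = 0.4738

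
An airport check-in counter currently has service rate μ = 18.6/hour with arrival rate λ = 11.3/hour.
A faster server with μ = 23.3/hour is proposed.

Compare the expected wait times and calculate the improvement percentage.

System 1: ρ₁ = 11.3/18.6 = 0.6075, W₁ = 1/(18.6-11.3) = 0.13699
System 2: ρ₂ = 11.3/23.3 = 0.4850, W₂ = 1/(23.3-11.3) = 0.083333
Improvement: (W₁-W₂)/W₁ = (0.13699-0.083333)/0.13699 = 39.17%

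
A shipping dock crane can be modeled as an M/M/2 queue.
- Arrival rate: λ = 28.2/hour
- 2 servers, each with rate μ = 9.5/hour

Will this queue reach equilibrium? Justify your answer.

Stability requires ρ = λ/(cμ) < 1
ρ = 28.2/(2 × 9.5) = 28.2/19.00 = 1.4842
Since 1.4842 ≥ 1, the system is UNSTABLE.
Need c > λ/μ = 28.2/9.5 = 2.97.
Minimum servers needed: c = 3.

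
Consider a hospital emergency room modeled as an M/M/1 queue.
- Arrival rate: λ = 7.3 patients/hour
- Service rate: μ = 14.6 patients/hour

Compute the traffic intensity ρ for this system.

Server utilization: ρ = λ/μ
ρ = 7.3/14.6 = 0.5000
The server is busy 50.00% of the time.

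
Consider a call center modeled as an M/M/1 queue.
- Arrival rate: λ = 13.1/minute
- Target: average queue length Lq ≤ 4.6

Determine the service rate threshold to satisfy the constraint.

For M/M/1: Lq = λ²/(μ(μ-λ))
Need Lq ≤ 4.6, i.e. μ(μ-λ) ≥ λ²/4.6
μ² - 13.1μ - 171.61/4.6 ≥ 0  →  μ² - 13.1μ - 37.30652 ≥ 0
Quadratic formula (positive root): μ = [λ + √(λ² + 4×37.30652)]/2
Discriminant: 171.61 + 4×37.30652 = 320.8361, √320.8361 = 17.9119
μ ≥ (13.1 + 17.9119)/2 = 15.5059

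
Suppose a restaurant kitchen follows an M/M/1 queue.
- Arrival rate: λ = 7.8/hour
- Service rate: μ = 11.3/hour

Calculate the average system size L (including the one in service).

ρ = λ/μ = 7.8/11.3 = 0.6903
For M/M/1: L = λ/(μ-λ)
L = 7.8/(11.3-7.8) = 7.8/3.50
L = 2.2286 orders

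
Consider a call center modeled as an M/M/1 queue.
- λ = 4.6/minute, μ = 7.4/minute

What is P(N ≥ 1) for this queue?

ρ = λ/μ = 4.6/7.4 = 0.6216
P(N ≥ n) = ρⁿ
P(N ≥ 1) = 0.6216^1
P(N ≥ 1) = 0.6216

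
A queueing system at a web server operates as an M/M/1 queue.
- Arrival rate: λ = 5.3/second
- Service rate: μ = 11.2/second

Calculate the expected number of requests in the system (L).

ρ = λ/μ = 5.3/11.2 = 0.4732
For M/M/1: L = λ/(μ-λ)
L = 5.3/(11.2-5.3) = 5.3/5.90
L = 0.8983 requests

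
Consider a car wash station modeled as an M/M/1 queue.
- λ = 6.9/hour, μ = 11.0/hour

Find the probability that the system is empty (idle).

ρ = λ/μ = 6.9/11.0 = 0.6273
P(0) = 1 - ρ = 1 - 0.6273 = 0.3727
The server is idle 37.27% of the time.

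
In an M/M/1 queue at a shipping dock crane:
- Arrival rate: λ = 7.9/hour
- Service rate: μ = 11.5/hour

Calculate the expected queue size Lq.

ρ = λ/μ = 7.9/11.5 = 0.6870
For M/M/1: Lq = λ²/(μ(μ-λ))
Lq = 62.41/(11.5 × 3.60)
Lq = 1.5075 containers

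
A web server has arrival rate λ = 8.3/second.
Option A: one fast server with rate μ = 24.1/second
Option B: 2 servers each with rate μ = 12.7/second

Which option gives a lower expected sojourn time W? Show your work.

Option A: single server μ = 24.1 (M/M/1)
  ρ_A = 8.3/24.1 = 0.3444
  W_A = 1/(μ-λ) = 1/(24.1-8.3) = 1/15.80 = 0.06329

Option B: 2 servers μ = 12.7 (M/M/2)
  ρ_B = λ/(cμ) = 8.3/(2×12.7) = 0.3268
  Offered load a = λ/μ = cρ = 8.3/12.7 = 0.6535
  P₀ = [ Σₙ₌₀^1 aⁿ/n! + a^2/(2!(1-ρ)) ]⁻¹
  Σ = a^0/0! + a^1/1! = 1.0000 + 0.6535 = 1.6535
  a^2/(2!(1-ρ)) = 0.4271/(2 × 0.6732) = 0.3172
  P₀ = 1/(1.6535 + 0.3172) = 0.5074
  Lq = P₀·a^2·ρ / (2!(1-ρ)²) = 0.5074 × 0.4271 × 0.3268 / (2 × 0.4532) = 0.07813
  Wq_B = Lq/λ = 0.07813/8.3 = 0.009413
  W_B = Wq_B + 1/μ = 0.009413 + 0.07874 = 0.08815

Since W_A = 0.06329 < W_B = 0.08815, Option A (single fast server) has the shorter time in system.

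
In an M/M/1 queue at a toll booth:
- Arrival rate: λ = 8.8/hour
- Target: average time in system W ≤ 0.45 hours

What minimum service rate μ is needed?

For M/M/1: W = 1/(μ-λ)
Need W ≤ 0.45, so 1/(μ-λ) ≤ 0.45
μ - λ ≥ 1/0.45 = 2.2222
μ ≥ 8.8 + 2.2222 = 11.0222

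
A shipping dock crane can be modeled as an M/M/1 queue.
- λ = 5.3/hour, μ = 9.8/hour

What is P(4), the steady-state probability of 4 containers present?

ρ = λ/μ = 5.3/9.8 = 0.5408
P(n) = (1-ρ)ρⁿ
P(4) = (1-0.5408) × 0.5408^4
P(4) = 0.4592 × 0.08554
P(4) = 0.03928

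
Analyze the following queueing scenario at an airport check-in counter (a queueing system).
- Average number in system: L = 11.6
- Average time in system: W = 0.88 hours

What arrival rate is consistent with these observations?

Little's Law: L = λW, so λ = L/W
λ = 11.6/0.88 = 13.1818 passengers/hour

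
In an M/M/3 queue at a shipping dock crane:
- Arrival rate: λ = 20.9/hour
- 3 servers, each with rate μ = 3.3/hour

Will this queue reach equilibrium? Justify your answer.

Stability requires ρ = λ/(cμ) < 1
ρ = 20.9/(3 × 3.3) = 20.9/9.90 = 2.1111
Since 2.1111 ≥ 1, the system is UNSTABLE.
Need c > λ/μ = 20.9/3.3 = 6.33.
Minimum servers needed: c = 7.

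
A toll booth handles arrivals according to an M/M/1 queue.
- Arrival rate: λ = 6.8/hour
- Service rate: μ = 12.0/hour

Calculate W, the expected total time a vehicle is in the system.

First, compute utilization: ρ = λ/μ = 6.8/12.0 = 0.5667
For M/M/1: W = 1/(μ-λ)
W = 1/(12.0-6.8) = 1/5.20
W = 0.1923 hours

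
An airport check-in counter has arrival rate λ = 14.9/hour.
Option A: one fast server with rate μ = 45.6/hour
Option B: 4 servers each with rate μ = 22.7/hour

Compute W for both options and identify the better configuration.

Option A: single server μ = 45.6 (M/M/1)
  ρ_A = 14.9/45.6 = 0.3268
  W_A = 1/(μ-λ) = 1/(45.6-14.9) = 1/30.70 = 0.03257

Option B: 4 servers μ = 22.7 (M/M/4)
  ρ_B = λ/(cμ) = 14.9/(4×22.7) = 0.1641
  Offered load a = λ/μ = cρ = 14.9/22.7 = 0.6564
  P₀ = [ Σₙ₌₀^3 aⁿ/n! + a^4/(4!(1-ρ)) ]⁻¹
  Σ = a^0/0! + a^1/1! + a^2/2! + a^3/3! = 1.0000 + 0.6564 + 0.2154 + 0.04713 = 1.9189
  a^4/(4!(1-ρ)) = 0.18563/(24 × 0.83590) = 0.009253
  P₀ = 1/(1.9189 + 0.009253) = 0.5186
  Lq = P₀·a^4·ρ / (4!(1-ρ)²) = 0.518619 × 0.185627 × 0.164097 / (24 × 0.698734) = 0.0009420
  Wq_B = Lq/λ = 0.00094204/14.9 = 0.000063224
  W_B = Wq_B + 1/μ = 0.000063224 + 0.044053 = 0.04412

Since W_A = 0.03257 < W_B = 0.04412, Option A (single fast server) has the shorter time in system.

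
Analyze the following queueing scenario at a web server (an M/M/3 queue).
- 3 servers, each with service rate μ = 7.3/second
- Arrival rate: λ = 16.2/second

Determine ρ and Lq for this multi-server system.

Traffic intensity: ρ = λ/(cμ) = 16.2/(3×7.3) = 0.7397
Since ρ = 0.7397 < 1, system is stable.
Offered load a = λ/μ = cρ = 16.2/7.3 = 2.2192
P₀ = [ Σₙ₌₀^2 aⁿ/n! + a^3/(3!(1-ρ)) ]⁻¹
Σ = a^0/0! + a^1/1! + a^2/2! = 1.0000 + 2.2192 + 2.4624 = 5.6816
a^3/(3!(1-ρ)) = 10.9289/(6 × 0.260274) = 6.9983
P₀ = 1/(5.68155 + 6.99833) = 0.07887
Lq = P₀·a^3·ρ / (3!(1-ρ)²) = 0.078865 × 10.9289 × 0.73973 / (6 × 0.067743) = 1.5686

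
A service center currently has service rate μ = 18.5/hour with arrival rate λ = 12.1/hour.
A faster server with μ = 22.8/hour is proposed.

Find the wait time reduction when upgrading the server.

System 1: ρ₁ = 12.1/18.5 = 0.6541, W₁ = 1/(18.5-12.1) = 0.15625
System 2: ρ₂ = 12.1/22.8 = 0.5307, W₂ = 1/(22.8-12.1) = 0.093458
Improvement: (W₁-W₂)/W₁ = (0.15625-0.093458)/0.15625 = 40.19%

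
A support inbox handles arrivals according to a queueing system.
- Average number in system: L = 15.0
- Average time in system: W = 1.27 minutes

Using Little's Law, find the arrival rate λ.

Little's Law: L = λW, so λ = L/W
λ = 15.0/1.27 = 11.8110 emails/minute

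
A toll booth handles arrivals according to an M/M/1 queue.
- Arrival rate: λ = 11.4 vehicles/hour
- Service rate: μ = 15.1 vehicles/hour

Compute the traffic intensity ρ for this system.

Server utilization: ρ = λ/μ
ρ = 11.4/15.1 = 0.7550
The server is busy 75.50% of the time.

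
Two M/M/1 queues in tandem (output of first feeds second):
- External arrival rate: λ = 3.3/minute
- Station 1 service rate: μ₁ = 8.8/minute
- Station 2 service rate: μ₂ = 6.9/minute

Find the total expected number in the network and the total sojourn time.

By Jackson's theorem, each station behaves as independent M/M/1.
Station 1: ρ₁ = 3.3/8.8 = 0.3750, L₁ = ρ₁/(1-ρ₁) = λ/(μ₁-λ) = 3.3/5.50 = 0.6000
Station 2: ρ₂ = 3.3/6.9 = 0.4783, L₂ = ρ₂/(1-ρ₂) = λ/(μ₂-λ) = 3.3/3.60 = 0.9167
Total: L = L₁ + L₂ = 0.6000 + 0.9167 = 1.5167
W = L/λ = 1.5167/3.3 = 0.4596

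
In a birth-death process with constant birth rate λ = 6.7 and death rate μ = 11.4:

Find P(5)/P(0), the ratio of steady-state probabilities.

For constant rates: P(n)/P(0) = (λ/μ)^n
P(5)/P(0) = (6.7/11.4)^5 = 0.58772^5 = 0.07012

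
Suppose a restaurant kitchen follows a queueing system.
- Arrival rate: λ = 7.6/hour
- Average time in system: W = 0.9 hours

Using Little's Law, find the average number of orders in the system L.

Little's Law: L = λW
L = 7.6 × 0.9 = 6.8400 orders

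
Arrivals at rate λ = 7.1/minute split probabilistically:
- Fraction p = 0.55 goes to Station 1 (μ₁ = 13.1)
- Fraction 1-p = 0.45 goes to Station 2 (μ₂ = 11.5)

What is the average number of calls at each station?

Effective rates: λ₁ = 7.1×0.55 = 3.905, λ₂ = 7.1×0.45 = 3.195
Station 1: ρ₁ = 3.905/13.1 = 0.2981, L₁ = ρ₁/(1-ρ₁) = 0.2981/(1-0.2981) = 0.4247
Station 2: ρ₂ = 3.195/11.5 = 0.2778, L₂ = ρ₂/(1-ρ₂) = 0.2778/(1-0.2778) = 0.3847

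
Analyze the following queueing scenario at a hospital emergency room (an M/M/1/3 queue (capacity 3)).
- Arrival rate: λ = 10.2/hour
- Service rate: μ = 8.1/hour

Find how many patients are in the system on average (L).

ρ = λ/μ = 10.2/8.1 = 1.2593
P₀ = (1-ρ)/(1-ρ^(K+1)) = (1-1.2593)/(1-1.2593^4) = -0.2593/-1.5149 = 0.1712
P_K = P₀×ρ^K = 0.17117 × 1.2593^3 = 0.17117 × 1.9970 = 0.3418
L = ρ[1 - (K+1)ρ^K + Kρ^(K+1)] / [(1-ρ)(1-ρ^(K+1))]
L = 1.2593 × (1 - 4×1.997044 + 3×2.514877) / ((1 - 1.2593) × (1 - 2.514877)) = 1.7839 patients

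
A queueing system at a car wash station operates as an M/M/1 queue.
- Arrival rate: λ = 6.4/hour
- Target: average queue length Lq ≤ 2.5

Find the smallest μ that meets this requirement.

For M/M/1: Lq = λ²/(μ(μ-λ))
Need Lq ≤ 2.5, i.e. μ(μ-λ) ≥ λ²/2.5
μ² - 6.4μ - 40.96/2.5 ≥ 0  →  μ² - 6.4μ - 16.3840 ≥ 0
Quadratic formula (positive root): μ = [λ + √(λ² + 4×16.3840)]/2
Discriminant: 40.96 + 4×16.3840 = 106.4960, √106.4960 = 10.3197
μ ≥ (6.4 + 10.3197)/2 = 8.3598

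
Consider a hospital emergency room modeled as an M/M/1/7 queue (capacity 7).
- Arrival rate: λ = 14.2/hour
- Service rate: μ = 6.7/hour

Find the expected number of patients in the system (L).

ρ = λ/μ = 14.2/6.7 = 2.1194
P₀ = (1-ρ)/(1-ρ^(K+1)) = (1-2.1194)/(1-2.1194^8) = -1.1194/-406.1022 = 0.002756
P_K = P₀×ρ^K = 0.0027564 × 2.1194^7 = 0.0027564 × 192.0837 = 0.5295
L = ρ[1 - (K+1)ρ^K + Kρ^(K+1)] / [(1-ρ)(1-ρ^(K+1))]
L = 2.1194 × (1 - 8×192.0837 + 7×407.1022) / ((1 - 2.1194) × (1 - 407.1022)) = 6.1264 patients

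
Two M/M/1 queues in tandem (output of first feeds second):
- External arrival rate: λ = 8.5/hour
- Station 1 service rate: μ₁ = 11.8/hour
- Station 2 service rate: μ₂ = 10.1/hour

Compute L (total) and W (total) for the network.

By Jackson's theorem, each station behaves as independent M/M/1.
Station 1: ρ₁ = 8.5/11.8 = 0.7203, L₁ = ρ₁/(1-ρ₁) = λ/(μ₁-λ) = 8.5/3.30 = 2.5758
Station 2: ρ₂ = 8.5/10.1 = 0.8416, L₂ = ρ₂/(1-ρ₂) = λ/(μ₂-λ) = 8.5/1.60 = 5.3125
Total: L = L₁ + L₂ = 2.5758 + 5.3125 = 7.8883
W = L/λ = 7.8883/8.5 = 0.9280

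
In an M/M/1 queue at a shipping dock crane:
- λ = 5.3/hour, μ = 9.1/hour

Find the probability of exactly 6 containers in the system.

ρ = λ/μ = 5.3/9.1 = 0.5824
P(n) = (1-ρ)ρⁿ
P(6) = (1-0.5824) × 0.5824^6
P(6) = 0.41760 × 0.039024
P(6) = 0.01630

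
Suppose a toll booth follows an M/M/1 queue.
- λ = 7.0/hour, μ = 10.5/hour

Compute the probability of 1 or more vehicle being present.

ρ = λ/μ = 7.0/10.5 = 0.6667
P(N ≥ n) = ρⁿ
P(N ≥ 1) = 0.6667^1
P(N ≥ 1) = 0.6667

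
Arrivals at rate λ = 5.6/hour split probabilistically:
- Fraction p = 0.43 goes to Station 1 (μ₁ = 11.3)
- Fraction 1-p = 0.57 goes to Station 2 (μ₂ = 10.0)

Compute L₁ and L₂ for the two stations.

Effective rates: λ₁ = 5.6×0.43 = 2.408, λ₂ = 5.6×0.57 = 3.192
Station 1: ρ₁ = 2.408/11.3 = 0.2131, L₁ = ρ₁/(1-ρ₁) = 0.2131/(1-0.2131) = 0.2708
Station 2: ρ₂ = 3.192/10.0 = 0.3192, L₂ = ρ₂/(1-ρ₂) = 0.3192/(1-0.3192) = 0.4689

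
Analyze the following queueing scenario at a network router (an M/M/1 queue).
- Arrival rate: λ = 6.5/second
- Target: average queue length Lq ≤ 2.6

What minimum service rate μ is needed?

For M/M/1: Lq = λ²/(μ(μ-λ))
Need Lq ≤ 2.6, i.e. μ(μ-λ) ≥ λ²/2.6
μ² - 6.5μ - 42.25/2.6 ≥ 0  →  μ² - 6.5μ - 16.2500 ≥ 0
Quadratic formula (positive root): μ = [λ + √(λ² + 4×16.2500)]/2
Discriminant: 42.25 + 4×16.2500 = 107.2500, √107.2500 = 10.3562
μ ≥ (6.5 + 10.3562)/2 = 8.4281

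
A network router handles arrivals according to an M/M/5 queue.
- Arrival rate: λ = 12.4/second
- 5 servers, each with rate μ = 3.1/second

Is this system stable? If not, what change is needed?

Stability requires ρ = λ/(cμ) < 1
ρ = 12.4/(5 × 3.1) = 12.4/15.50 = 0.8000
Since 0.8000 < 1, the system is STABLE.
The servers are busy 80.00% of the time.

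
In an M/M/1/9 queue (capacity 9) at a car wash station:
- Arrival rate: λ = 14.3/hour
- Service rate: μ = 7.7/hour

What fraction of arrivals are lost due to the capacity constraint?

ρ = λ/μ = 14.3/7.7 = 1.85714
P₀ = (1-ρ)/(1-ρ^(K+1)) = (1-1.85714)/(1-1.85714^10) = -0.8571/-487.0299 = 0.001760
P_K = P₀×ρ^K = 0.001760 × 1.85714^9 = 0.001760 × 262.7857 = 0.4625
Blocking probability = 46.25%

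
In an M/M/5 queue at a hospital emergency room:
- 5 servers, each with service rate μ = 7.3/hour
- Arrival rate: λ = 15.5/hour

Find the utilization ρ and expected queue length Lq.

Traffic intensity: ρ = λ/(cμ) = 15.5/(5×7.3) = 0.4247
Since ρ = 0.4247 < 1, system is stable.
Offered load a = λ/μ = cρ = 15.5/7.3 = 2.1233
P₀ = [ Σₙ₌₀^4 aⁿ/n! + a^5/(5!(1-ρ)) ]⁻¹
Σ = a^0/0! + a^1/1! + a^2/2! + a^3/3! + a^4/4! = 1.0000 + 2.1233 + 2.2542 + 1.5954 + 0.8469 = 7.8198
a^5/(5!(1-ρ)) = 43.1563/(120 × 0.5753) = 0.6251
P₀ = 1/(7.8198 + 0.6251) = 0.1184
Lq = P₀·a^5·ρ / (5!(1-ρ)²) = 0.1184 × 43.1563 × 0.4247 / (120 × 0.3310) = 0.05463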